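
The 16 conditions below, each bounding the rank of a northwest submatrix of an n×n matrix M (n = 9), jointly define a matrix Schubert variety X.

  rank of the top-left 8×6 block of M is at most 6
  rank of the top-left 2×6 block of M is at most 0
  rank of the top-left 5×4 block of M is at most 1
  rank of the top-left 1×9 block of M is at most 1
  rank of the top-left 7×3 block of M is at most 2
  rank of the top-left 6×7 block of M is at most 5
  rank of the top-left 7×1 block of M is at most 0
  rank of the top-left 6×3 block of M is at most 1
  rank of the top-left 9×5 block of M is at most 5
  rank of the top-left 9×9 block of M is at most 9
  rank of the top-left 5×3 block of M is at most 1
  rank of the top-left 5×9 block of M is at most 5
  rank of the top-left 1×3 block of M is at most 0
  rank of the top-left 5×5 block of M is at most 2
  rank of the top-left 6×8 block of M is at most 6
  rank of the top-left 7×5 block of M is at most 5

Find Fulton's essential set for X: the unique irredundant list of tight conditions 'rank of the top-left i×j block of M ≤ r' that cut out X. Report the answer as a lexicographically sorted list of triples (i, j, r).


Reconstructing r_w from the 16 given conditions:

  R[1]: 0 | 0 | 0 | 0 | 0 | 0 | 1 | 1 | 1
  R[2]: 0 | 0 | 0 | 0 | 0 | 0 | 1 | 2 | 2
  R[3]: 0 | 1 | 1 | 1 | 1 | 1 | 2 | 3 | 3
  R[4]: 0 | 1 | 1 | 1 | 2 | 2 | 3 | 4 | 4
  R[5]: 0 | 1 | 1 | 1 | 2 | 3 | 4 | 5 | 5
  R[6]: 0 | 1 | 1 | 2 | 3 | 4 | 5 | 6 | 6
  R[7]: 0 | 1 | 2 | 3 | 4 | 5 | 6 | 7 | 7
  R[8]: 1 | 2 | 3 | 4 | 5 | 6 | 7 | 8 | 8
  R[9]: 1 | 2 | 3 | 4 | 5 | 6 | 7 | 8 | 9

giving w = (7, 8, 2, 5, 6, 4, 3, 1, 9) via Δ²R.

|D(w)|=22, |Ess(w)|=4:

[(2, 6, 0), (5, 4, 1), (6, 3, 1), (7, 1, 0)]


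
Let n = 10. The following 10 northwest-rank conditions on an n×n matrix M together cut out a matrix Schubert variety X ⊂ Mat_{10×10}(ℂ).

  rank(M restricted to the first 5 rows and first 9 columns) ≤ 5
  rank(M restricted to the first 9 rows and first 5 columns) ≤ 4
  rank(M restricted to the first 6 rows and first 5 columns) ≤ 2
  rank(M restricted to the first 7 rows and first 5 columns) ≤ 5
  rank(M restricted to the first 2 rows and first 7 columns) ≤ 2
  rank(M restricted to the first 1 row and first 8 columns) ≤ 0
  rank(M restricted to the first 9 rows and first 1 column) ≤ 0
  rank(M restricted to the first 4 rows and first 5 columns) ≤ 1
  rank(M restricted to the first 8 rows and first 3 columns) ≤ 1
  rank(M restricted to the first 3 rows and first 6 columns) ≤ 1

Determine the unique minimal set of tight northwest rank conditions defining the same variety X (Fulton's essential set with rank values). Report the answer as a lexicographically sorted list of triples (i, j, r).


Rank table r_w(10×10) implied by the 10 constraints:

  R[1]: 0 0 0 0 0 0 0 0 1 1
  R[2]: 0 1 1 1 1 1 1 1 2 2
  R[3]: 0 1 1 1 1 1 2 2 3 3
  R[4]: 0 1 1 1 1 2 3 3 4 4
  R[5]: 0 1 1 2 2 3 4 4 5 5
  R[6]: 0 1 1 2 2 3 4 5 6 6
  R[7]: 0 1 1 2 3 4 5 6 7 7
  R[8]: 0 1 1 2 3 4 5 6 7 8
  R[9]: 0 1 2 3 4 5 6 7 8 9
  R[10]: 1 2 3 4 5 6 7 8 9 10

hence w(1..10) = (9, 2, 7, 6, 4, 8, 5, 10, 3, 1).

Fulton essential set (6 of the 28 Rothe cells):

[(1, 8, 0), (3, 6, 1), (4, 5, 1), (6, 5, 2), (8, 3, 1), (9, 1, 0)]


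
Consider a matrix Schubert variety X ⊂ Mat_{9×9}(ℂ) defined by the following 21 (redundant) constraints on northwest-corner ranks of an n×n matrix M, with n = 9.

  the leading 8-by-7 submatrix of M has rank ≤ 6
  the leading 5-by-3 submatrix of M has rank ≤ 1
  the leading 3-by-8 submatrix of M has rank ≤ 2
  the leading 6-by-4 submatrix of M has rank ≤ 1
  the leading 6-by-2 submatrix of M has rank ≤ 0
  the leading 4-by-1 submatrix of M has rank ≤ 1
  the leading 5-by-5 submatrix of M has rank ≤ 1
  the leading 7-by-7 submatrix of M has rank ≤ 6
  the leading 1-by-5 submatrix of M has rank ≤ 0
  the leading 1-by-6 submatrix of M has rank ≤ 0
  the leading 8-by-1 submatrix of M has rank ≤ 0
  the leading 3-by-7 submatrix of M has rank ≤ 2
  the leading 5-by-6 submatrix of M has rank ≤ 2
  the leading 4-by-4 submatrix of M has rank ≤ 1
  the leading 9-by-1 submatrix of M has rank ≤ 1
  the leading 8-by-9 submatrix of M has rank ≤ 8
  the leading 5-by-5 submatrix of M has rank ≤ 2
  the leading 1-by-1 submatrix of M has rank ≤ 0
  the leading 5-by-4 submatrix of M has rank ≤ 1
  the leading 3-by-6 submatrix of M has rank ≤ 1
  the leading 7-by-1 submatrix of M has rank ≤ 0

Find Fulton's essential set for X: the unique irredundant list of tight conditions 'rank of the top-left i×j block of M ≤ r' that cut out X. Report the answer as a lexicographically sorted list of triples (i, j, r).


Reconstructing r_w from the 21 given conditions:

  i=1: 0, 0, 0, 0, 0, 0, 1, 1, 1
  i=2: 0, 0, 1, 1, 1, 1, 2, 2, 2
  i=3: 0, 0, 1, 1, 1, 1, 2, 2, 3
  i=4: 0, 0, 1, 1, 1, 2, 3, 3, 4
  i=5: 0, 0, 1, 1, 1, 2, 3, 4, 5
  i=6: 0, 0, 1, 1, 2, 3, 4, 5, 6
  i=7: 0, 1, 2, 2, 3, 4, 5, 6, 7
  i=8: 0, 1, 2, 3, 4, 5, 6, 7, 8
  i=9: 1, 2, 3, 4, 5, 6, 7, 8, 9

so w = (7, 3, 9, 6, 8, 5, 2, 4, 1).

|D(w)|=27, |Ess(w)|=7:

[(1, 6, 0), (3, 6, 1), (3, 8, 2), (5, 5, 1), (6, 2, 0), (6, 4, 1), (8, 1, 0)]


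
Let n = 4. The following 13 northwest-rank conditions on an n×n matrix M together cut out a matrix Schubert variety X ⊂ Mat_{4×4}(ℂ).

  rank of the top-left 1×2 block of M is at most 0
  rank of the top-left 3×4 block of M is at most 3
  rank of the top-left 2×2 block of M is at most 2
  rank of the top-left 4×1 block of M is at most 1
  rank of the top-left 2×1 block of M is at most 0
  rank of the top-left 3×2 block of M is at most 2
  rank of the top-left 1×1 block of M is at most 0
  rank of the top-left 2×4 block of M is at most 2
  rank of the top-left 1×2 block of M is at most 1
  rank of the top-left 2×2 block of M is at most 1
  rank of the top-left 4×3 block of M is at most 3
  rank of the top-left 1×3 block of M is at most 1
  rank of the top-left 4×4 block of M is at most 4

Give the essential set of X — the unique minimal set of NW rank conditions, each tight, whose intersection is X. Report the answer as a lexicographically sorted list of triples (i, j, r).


Recovering R(i,j) via the rank-extension bound from the 13 conditions:

  row 1: 0  0  1  1
  row 2: 0  1  2  2
  row 3: 1  2  3  3
  row 4: 1  2  3  4

reading off 1-entries of Δ²R: w = (3, 2, 1, 4).

ℓ(w)=3; the 2 essential cells (i,j,r):

[(1, 2, 0), (2, 1, 0)]


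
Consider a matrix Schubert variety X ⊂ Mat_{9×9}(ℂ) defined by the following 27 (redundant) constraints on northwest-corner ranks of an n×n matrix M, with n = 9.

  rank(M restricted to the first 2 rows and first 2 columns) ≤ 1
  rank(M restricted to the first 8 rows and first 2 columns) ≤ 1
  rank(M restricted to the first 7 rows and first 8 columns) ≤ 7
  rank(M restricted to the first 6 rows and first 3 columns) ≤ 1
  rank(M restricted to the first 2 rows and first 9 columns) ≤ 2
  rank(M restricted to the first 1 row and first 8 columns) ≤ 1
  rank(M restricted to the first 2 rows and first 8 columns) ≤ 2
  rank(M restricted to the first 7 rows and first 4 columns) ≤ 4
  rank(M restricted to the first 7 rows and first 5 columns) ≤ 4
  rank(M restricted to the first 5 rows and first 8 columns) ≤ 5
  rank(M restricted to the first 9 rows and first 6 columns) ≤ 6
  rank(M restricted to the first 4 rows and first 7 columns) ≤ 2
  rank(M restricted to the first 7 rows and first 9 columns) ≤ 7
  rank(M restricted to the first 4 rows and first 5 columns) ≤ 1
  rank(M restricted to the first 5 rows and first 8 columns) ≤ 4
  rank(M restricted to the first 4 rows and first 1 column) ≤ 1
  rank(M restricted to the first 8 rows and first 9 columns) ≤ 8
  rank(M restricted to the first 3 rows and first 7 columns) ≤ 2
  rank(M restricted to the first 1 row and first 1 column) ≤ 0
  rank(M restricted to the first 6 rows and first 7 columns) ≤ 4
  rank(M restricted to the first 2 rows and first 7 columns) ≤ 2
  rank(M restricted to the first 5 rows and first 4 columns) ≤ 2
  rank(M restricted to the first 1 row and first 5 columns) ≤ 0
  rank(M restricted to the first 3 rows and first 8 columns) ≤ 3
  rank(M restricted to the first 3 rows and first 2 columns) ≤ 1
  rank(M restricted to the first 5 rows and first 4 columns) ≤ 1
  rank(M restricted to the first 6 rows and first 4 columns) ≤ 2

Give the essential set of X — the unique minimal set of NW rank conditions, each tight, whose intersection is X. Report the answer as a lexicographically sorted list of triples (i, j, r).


Recovering R(i,j) via the rank-extension bound from the 27 conditions:

  R[1]: 0 | 0 | 0 | 0 | 0 | 1 | 1 | 1 | 1
  R[2]: 1 | 1 | 1 | 1 | 1 | 2 | 2 | 2 | 2
  R[3]: 1 | 1 | 1 | 1 | 1 | 2 | 2 | 3 | 3
  R[4]: 1 | 1 | 1 | 1 | 1 | 2 | 2 | 3 | 4
  R[5]: 1 | 1 | 1 | 1 | 2 | 3 | 3 | 4 | 5
  R[6]: 1 | 1 | 1 | 2 | 3 | 4 | 4 | 5 | 6
  R[7]: 1 | 1 | 2 | 3 | 4 | 5 | 5 | 6 | 7
  R[8]: 1 | 1 | 2 | 3 | 4 | 5 | 6 | 7 | 8
  R[9]: 1 | 2 | 3 | 4 | 5 | 6 | 7 | 8 | 9

second differences of R give the permutation w = (6, 1, 8, 9, 5, 4, 3, 7, 2).

Fulton essential set (6 of the 22 Rothe cells):

[(1, 5, 0), (4, 5, 1), (4, 7, 2), (5, 4, 1), (6, 3, 1), (8, 2, 1)]


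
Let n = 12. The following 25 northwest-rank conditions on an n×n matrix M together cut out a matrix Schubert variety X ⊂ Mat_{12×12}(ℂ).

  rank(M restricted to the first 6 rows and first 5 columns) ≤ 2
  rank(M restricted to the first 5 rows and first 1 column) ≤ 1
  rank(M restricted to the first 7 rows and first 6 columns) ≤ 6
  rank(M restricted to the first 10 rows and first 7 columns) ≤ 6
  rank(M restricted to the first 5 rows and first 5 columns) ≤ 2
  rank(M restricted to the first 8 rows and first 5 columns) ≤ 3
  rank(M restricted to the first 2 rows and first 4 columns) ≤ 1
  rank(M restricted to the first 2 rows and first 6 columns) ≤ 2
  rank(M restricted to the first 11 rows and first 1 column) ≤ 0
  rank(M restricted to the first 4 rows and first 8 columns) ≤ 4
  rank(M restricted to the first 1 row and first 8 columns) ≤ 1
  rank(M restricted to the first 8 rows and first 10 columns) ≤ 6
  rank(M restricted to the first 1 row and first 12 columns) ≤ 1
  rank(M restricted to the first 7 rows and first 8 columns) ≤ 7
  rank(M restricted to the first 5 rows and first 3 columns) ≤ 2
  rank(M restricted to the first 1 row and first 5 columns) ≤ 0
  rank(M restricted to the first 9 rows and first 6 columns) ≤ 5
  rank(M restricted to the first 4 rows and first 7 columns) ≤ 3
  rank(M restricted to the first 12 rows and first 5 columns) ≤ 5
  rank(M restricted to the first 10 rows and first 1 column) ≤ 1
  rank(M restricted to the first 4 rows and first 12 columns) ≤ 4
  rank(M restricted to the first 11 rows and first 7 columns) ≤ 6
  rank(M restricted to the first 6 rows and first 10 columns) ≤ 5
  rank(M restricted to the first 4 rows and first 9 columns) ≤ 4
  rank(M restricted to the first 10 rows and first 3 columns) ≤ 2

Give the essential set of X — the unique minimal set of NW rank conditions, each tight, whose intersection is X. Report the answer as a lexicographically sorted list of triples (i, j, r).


Reconstructing r_w from the 25 given conditions:

  R[1]: 0  0  0  0  0  1  1  1  1  1  1  1
  R[2]: 0  1  1  1  1  2  2  2  2  2  2  2
  R[3]: 0  1  2  2  2  3  3  3  3  3  3  3
  R[4]: 0  1  2  2  2  3  3  4  4  4  4  4
  R[5]: 0  1  2  2  2  3  4  5  5  5  5  5
  R[6]: 0  1  2  2  2  3  4  5  5  5  6  6
  R[7]: 0  1  2  3  3  4  5  6  6  6  7  7
  R[8]: 0  1  2  3  3  4  5  6  6  6  7  8
  R[9]: 0  1  2  3  4  5  6  7  7  7  8  9
  R[10]: 0  1  2  3  4  5  6  7  8  8  9  10
  R[11]: 0  1  2  3  4  5  6  7  8  9  10  11
  R[12]: 1  2  3  4  5  6  7  8  9  10  11  12

the unique w with this rank table is (6, 2, 3, 8, 7, 11, 4, 12, 5, 9, 10, 1).

ℓ(w)=27; the 7 essential cells (i,j,r):

[(1, 5, 0), (4, 7, 3), (6, 5, 2), (6, 10, 5), (8, 5, 3), (8, 10, 6), (11, 1, 0)]


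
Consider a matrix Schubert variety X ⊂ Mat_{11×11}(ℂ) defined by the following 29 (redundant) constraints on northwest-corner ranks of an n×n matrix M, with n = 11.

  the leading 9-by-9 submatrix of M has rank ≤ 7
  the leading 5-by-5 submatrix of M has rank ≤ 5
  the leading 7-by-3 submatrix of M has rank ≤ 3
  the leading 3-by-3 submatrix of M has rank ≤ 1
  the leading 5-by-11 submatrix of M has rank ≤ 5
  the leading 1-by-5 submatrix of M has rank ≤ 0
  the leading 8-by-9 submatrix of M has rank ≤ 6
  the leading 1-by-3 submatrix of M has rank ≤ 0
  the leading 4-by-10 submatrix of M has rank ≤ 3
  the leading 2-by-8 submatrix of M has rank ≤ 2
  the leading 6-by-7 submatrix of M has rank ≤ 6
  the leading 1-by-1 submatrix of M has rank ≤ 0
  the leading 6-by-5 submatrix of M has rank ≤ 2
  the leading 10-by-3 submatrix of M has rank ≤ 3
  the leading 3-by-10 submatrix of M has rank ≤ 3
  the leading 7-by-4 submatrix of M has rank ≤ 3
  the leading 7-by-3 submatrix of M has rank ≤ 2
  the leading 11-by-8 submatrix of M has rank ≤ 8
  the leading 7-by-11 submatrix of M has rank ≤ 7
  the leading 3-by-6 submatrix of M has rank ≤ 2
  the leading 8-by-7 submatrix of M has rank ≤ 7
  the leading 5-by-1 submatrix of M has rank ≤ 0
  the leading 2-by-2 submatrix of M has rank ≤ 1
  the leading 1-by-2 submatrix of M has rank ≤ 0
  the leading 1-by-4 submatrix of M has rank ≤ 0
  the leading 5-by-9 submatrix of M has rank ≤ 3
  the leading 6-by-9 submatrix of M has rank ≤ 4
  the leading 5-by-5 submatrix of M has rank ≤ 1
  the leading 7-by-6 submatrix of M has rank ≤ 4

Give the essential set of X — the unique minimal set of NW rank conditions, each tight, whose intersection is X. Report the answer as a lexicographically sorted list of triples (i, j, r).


Recovering R(i,j) via the rank-extension bound from the 29 conditions:

  R[1]: 0, 0, 0, 0, 0, 1, 1, 1, 1, 1, 1
  R[2]: 0, 1, 1, 1, 1, 2, 2, 2, 2, 2, 2
  R[3]: 0, 1, 1, 1, 1, 2, 3, 3, 3, 3, 3
  R[4]: 0, 1, 1, 1, 1, 2, 3, 3, 3, 3, 4
  R[5]: 0, 1, 1, 1, 1, 2, 3, 3, 3, 4, 5
  R[6]: 1, 2, 2, 2, 2, 3, 4, 4, 4, 5, 6
  R[7]: 1, 2, 2, 3, 3, 4, 5, 5, 5, 6, 7
  R[8]: 1, 2, 3, 4, 4, 5, 6, 6, 6, 7, 8
  R[9]: 1, 2, 3, 4, 5, 6, 7, 7, 7, 8, 9
  R[10]: 1, 2, 3, 4, 5, 6, 7, 8, 8, 9, 10
  R[11]: 1, 2, 3, 4, 5, 6, 7, 8, 9, 10, 11

reading off 1-entries of Δ²R: w = (6, 2, 7, 11, 10, 1, 4, 3, 5, 8, 9).

Rothe diagram D(w) (24 cells), 6 SE-corners (essential conditions):

[(1, 5, 0), (4, 10, 3), (5, 1, 0), (5, 5, 1), (5, 9, 3), (7, 3, 2)]


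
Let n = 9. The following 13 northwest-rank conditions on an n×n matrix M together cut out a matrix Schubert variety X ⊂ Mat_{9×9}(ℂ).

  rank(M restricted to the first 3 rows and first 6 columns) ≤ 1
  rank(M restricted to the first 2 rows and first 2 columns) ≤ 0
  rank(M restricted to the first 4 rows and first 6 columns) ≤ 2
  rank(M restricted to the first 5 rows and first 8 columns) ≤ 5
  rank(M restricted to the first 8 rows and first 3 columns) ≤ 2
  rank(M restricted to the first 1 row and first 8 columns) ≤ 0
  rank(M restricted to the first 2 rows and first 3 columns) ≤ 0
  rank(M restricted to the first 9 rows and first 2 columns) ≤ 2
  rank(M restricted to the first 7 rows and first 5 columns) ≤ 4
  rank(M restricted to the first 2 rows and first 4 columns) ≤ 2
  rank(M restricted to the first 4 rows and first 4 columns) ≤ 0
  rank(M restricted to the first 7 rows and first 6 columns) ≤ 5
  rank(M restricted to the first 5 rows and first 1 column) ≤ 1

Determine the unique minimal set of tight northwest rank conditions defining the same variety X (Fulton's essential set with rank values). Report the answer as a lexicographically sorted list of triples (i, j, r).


Recovering R(i,j) via the rank-extension bound from the 13 conditions:

  row 1: 0, 0, 0, 0, 0, 0, 0, 0, 1
  row 2: 0, 0, 0, 0, 1, 1, 1, 1, 2
  row 3: 0, 0, 0, 0, 1, 1, 2, 2, 3
  row 4: 0, 0, 0, 0, 1, 2, 3, 3, 4
  row 5: 1, 1, 1, 1, 2, 3, 4, 4, 5
  row 6: 1, 2, 2, 2, 3, 4, 5, 5, 6
  row 7: 1, 2, 2, 3, 4, 5, 6, 6, 7
  row 8: 1, 2, 2, 3, 4, 5, 6, 7, 8
  row 9: 1, 2, 3, 4, 5, 6, 7, 8, 9

giving w = (9, 5, 7, 6, 1, 2, 4, 8, 3) via Δ²R.

|D(w)|=23, |Ess(w)|=4:

[(1, 8, 0), (3, 6, 1), (4, 4, 0), (8, 3, 2)]


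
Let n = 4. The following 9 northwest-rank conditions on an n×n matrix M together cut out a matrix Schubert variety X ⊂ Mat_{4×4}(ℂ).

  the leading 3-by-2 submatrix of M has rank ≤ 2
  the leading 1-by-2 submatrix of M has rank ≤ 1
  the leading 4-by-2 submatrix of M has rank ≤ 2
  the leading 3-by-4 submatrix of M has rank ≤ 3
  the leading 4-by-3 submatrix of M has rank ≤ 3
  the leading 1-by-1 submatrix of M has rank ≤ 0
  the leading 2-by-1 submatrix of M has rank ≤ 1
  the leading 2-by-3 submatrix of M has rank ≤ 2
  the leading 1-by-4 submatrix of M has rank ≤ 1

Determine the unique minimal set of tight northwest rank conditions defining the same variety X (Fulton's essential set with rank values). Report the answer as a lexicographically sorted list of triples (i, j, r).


Propagating the 9 rank bounds to every northwest block:

  row 1: 0  1  1  1
  row 2: 1  2  2  2
  row 3: 1  2  3  3
  row 4: 1  2  3  4

hence w(1..4) = (2, 1, 3, 4).

|D(w)|=1, |Ess(w)|=1:

[(1, 1, 0)]


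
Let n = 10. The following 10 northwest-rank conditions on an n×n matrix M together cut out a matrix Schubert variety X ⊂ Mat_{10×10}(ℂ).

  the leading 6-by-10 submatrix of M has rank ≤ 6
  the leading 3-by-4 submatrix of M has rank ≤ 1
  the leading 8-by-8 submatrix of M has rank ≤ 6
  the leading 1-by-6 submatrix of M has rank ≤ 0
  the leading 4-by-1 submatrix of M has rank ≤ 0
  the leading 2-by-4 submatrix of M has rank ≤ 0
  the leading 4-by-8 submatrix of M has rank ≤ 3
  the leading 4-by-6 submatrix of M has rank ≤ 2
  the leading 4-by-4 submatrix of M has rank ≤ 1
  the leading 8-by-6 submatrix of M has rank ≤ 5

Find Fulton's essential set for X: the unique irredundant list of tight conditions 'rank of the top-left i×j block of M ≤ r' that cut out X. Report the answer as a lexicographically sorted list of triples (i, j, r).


Reconstructing r_w from the 10 given conditions:

  row 1: 0, 0, 0, 0, 0, 0, 1, 1, 1, 1
  row 2: 0, 0, 0, 0, 1, 1, 2, 2, 2, 2
  row 3: 0, 1, 1, 1, 2, 2, 3, 3, 3, 3
  row 4: 0, 1, 1, 1, 2, 2, 3, 3, 4, 4
  row 5: 1, 2, 2, 2, 3, 3, 4, 4, 5, 5
  row 6: 1, 2, 3, 3, 4, 4, 5, 5, 6, 6
  row 7: 1, 2, 3, 4, 5, 5, 6, 6, 7, 7
  row 8: 1, 2, 3, 4, 5, 5, 6, 6, 7, 8
  row 9: 1, 2, 3, 4, 5, 6, 7, 7, 8, 9
  row 10: 1, 2, 3, 4, 5, 6, 7, 8, 9, 10

hence w(1..10) = (7, 5, 2, 9, 1, 3, 4, 10, 6, 8).

8 SE-corners of the 18-cell Rothe diagram give Ess(w):

[(1, 6, 0), (2, 4, 0), (4, 1, 0), (4, 4, 1), (4, 6, 2), (4, 8, 3), (8, 6, 5), (8, 8, 6)]


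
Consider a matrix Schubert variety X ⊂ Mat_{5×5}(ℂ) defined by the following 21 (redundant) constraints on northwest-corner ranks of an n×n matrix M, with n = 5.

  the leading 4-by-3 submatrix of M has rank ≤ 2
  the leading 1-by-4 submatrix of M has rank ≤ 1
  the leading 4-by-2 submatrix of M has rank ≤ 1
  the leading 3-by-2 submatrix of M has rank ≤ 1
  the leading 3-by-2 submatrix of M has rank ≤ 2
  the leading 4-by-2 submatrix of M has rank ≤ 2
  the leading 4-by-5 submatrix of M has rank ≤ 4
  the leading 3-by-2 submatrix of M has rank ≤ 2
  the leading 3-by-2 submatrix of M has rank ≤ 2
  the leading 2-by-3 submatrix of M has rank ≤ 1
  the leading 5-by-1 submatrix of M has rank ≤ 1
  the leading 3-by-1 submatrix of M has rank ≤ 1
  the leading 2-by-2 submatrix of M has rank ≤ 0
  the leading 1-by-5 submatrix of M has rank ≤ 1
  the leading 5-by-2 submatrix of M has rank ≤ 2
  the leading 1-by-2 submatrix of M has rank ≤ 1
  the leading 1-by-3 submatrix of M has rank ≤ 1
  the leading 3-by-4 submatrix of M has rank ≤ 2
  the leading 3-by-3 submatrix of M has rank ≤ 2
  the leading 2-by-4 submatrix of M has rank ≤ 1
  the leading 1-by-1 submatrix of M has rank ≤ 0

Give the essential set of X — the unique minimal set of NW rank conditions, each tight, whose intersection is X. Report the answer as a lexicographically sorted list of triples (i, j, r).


Propagating the 21 rank bounds to every northwest block:

  row 1: 0 0 1 1 1
  row 2: 0 0 1 1 2
  row 3: 1 1 2 2 3
  row 4: 1 1 2 3 4
  row 5: 1 2 3 4 5

hence w(1..5) = (3, 5, 1, 4, 2).

ℓ(w)=6; the 3 essential cells (i,j,r):

[(2, 2, 0), (2, 4, 1), (4, 2, 1)]


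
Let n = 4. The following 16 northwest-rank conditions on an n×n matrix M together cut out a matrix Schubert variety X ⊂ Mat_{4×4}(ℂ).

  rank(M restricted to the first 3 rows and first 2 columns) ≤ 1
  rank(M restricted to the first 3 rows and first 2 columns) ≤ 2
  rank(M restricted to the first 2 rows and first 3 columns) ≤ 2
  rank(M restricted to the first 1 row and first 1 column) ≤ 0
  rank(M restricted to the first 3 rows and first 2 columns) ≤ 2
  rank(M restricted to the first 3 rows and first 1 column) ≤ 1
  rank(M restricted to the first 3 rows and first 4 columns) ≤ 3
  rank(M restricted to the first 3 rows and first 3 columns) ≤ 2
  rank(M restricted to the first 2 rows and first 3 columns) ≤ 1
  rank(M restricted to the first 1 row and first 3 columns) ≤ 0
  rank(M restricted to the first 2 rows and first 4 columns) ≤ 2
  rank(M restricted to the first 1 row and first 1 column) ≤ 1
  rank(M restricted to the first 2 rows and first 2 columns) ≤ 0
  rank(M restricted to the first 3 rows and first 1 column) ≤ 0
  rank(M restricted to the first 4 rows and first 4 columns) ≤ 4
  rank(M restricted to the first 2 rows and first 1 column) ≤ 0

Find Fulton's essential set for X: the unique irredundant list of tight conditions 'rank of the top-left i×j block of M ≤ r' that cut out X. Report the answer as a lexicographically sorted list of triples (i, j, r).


Rank table r_w(4×4) implied by the 16 constraints:

  R[1]: 0 0 0 1
  R[2]: 0 0 1 2
  R[3]: 0 1 2 3
  R[4]: 1 2 3 4

second differences of R give the permutation w = (4, 3, 2, 1).

ℓ(w)=6; the 3 essential cells (i,j,r):

[(1, 3, 0), (2, 2, 0), (3, 1, 0)]


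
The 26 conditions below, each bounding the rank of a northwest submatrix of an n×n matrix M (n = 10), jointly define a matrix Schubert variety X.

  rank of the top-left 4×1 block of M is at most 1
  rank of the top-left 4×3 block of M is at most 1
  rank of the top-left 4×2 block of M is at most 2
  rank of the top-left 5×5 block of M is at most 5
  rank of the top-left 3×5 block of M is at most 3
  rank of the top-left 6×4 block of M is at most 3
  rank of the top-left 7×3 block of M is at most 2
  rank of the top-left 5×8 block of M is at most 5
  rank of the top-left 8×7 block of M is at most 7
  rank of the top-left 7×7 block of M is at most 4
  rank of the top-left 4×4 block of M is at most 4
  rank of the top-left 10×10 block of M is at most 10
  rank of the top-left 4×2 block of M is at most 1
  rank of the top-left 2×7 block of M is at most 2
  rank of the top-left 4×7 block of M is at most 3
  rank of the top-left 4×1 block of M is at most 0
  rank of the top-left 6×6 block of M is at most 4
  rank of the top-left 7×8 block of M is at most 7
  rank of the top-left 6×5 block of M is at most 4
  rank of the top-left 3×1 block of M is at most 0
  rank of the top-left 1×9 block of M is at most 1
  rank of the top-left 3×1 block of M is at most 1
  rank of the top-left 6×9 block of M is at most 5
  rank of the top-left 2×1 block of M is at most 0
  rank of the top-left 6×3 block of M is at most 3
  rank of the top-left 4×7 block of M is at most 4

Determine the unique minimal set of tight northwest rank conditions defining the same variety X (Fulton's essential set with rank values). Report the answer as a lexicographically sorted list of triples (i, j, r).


Propagating the 26 rank bounds to every northwest block:

  R[1]: 0  1  1  1  1  1  1  1  1  1
  R[2]: 0  1  1  2  2  2  2  2  2  2
  R[3]: 0  1  1  2  3  3  3  3  3  3
  R[4]: 0  1  1  2  3  3  3  4  4  4
  R[5]: 1  2  2  3  4  4  4  5  5  5
  R[6]: 1  2  2  3  4  4  4  5  5  6
  R[7]: 1  2  2  3  4  4  4  5  6  7
  R[8]: 1  2  3  4  5  5  5  6  7  8
  R[9]: 1  2  3  4  5  6  6  7  8  9
  R[10]: 1  2  3  4  5  6  7  8  9  10

so w = (2, 4, 5, 8, 1, 10, 9, 3, 6, 7).

6 SE-corners of the 16-cell Rothe diagram give Ess(w):

[(4, 1, 0), (4, 3, 1), (4, 7, 3), (6, 9, 5), (7, 3, 2), (7, 7, 4)]


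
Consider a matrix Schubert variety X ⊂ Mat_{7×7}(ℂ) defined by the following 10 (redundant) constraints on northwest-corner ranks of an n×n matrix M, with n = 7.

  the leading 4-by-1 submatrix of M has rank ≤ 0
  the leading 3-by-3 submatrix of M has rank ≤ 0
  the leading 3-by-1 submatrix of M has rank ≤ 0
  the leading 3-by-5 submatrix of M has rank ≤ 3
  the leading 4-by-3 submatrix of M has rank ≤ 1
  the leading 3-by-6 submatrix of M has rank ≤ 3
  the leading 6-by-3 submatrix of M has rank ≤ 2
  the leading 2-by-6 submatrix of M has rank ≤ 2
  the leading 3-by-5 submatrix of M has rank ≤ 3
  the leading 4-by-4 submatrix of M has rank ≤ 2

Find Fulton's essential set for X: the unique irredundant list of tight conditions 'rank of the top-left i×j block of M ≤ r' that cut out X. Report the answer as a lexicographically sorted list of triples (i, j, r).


Propagating the 10 rank bounds to every northwest block:

  0  0  0  1  1  1  1
  0  0  0  1  2  2  2
  0  0  0  1  2  3  3
  0  1  1  2  3  4  4
  1  2  2  3  4  5  5
  1  2  2  3  4  5  6
  1  2  3  4  5  6  7

second differences of R give the permutation w = (4, 5, 6, 2, 1, 7, 3).

|D(w)|=11, |Ess(w)|=3:

[(3, 3, 0), (4, 1, 0), (6, 3, 2)]


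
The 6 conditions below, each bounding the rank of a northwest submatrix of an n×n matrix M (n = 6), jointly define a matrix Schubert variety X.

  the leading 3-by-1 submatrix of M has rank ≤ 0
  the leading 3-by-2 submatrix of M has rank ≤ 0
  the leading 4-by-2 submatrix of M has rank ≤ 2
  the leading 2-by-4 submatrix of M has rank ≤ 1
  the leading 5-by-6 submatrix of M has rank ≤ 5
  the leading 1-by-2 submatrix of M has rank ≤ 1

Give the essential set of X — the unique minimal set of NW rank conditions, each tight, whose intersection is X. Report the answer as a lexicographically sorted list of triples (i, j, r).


Recovering R(i,j) via the rank-extension bound from the 6 conditions:

  row 1: 0 | 0 | 1 | 1 | 1 | 1
  row 2: 0 | 0 | 1 | 1 | 2 | 2
  row 3: 0 | 0 | 1 | 2 | 3 | 3
  row 4: 1 | 1 | 2 | 3 | 4 | 4
  row 5: 1 | 2 | 3 | 4 | 5 | 5
  row 6: 1 | 2 | 3 | 4 | 5 | 6

giving w = (3, 5, 4, 1, 2, 6) via Δ²R.

Rothe diagram D(w) (7 cells), 2 SE-corners (essential conditions):

[(2, 4, 1), (3, 2, 0)]


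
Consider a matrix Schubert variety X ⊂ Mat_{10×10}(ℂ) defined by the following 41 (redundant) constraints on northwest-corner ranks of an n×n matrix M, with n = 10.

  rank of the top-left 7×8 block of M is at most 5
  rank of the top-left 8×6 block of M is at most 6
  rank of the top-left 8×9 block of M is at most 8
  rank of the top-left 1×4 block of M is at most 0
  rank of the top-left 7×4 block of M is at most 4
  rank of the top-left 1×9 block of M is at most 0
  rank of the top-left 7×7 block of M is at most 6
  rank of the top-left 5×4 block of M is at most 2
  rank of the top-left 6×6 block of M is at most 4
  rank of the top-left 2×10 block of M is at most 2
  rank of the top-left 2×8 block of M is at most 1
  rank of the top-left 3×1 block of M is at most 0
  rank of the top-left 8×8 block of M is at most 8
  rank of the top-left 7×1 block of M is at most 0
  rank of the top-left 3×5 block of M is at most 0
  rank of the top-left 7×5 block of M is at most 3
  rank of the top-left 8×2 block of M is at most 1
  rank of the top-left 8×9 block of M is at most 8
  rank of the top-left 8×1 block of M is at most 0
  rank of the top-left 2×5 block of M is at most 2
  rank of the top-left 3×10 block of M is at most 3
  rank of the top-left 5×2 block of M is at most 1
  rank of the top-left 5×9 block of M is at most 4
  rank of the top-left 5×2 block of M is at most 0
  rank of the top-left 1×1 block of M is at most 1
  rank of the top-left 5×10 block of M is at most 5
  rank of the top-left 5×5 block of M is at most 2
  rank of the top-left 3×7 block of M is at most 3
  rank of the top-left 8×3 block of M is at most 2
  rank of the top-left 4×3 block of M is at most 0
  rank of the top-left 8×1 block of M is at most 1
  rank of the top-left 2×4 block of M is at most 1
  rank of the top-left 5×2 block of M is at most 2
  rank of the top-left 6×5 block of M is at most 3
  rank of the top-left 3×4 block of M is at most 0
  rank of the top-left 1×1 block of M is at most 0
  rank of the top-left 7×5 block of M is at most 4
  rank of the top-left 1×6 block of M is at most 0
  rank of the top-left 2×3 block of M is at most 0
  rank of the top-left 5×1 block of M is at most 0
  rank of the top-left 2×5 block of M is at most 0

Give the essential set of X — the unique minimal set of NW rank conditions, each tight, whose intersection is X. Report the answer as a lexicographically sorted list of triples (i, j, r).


The tightest implied rank at each (i,j), from the 41 conditions:

  0  0  0  0  0  0  0  0  0  1
  0  0  0  0  0  1  1  1  1  2
  0  0  0  0  0  1  2  2  2  3
  0  0  0  1  1  2  3  3  3  4
  0  0  1  2  2  3  4  4  4  5
  0  1  2  3  3  4  5  5  5  6
  0  1  2  3  3  4  5  5  6  7
  0  1  2  3  4  5  6  6  7  8
  1  2  3  4  5  6  7  7  8  9
  1  2  3  4  5  6  7  8  9  10

the unique w with this rank table is (10, 6, 7, 4, 3, 2, 9, 5, 1, 8).

7 SE-corners of the 29-cell Rothe diagram give Ess(w):

[(1, 9, 0), (3, 5, 0), (4, 3, 0), (5, 2, 0), (7, 5, 3), (7, 8, 5), (8, 1, 0)]


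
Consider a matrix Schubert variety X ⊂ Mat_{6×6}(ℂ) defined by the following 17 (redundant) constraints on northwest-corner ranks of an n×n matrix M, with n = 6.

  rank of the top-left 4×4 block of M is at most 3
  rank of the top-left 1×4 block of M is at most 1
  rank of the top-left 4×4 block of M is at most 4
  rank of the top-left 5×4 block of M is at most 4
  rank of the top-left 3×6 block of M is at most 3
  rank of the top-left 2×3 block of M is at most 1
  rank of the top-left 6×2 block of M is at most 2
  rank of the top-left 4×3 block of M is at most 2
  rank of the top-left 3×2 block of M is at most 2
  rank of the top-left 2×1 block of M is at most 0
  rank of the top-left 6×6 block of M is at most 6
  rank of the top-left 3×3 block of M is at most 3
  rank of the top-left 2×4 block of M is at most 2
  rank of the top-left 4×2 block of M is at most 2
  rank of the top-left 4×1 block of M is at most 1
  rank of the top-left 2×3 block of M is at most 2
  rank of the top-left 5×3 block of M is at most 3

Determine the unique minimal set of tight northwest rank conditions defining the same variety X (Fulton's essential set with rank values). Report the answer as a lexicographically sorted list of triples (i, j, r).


Propagating the 17 rank bounds to every northwest block:

  row 1: 0 1 1 1 1 1
  row 2: 0 1 1 2 2 2
  row 3: 1 2 2 3 3 3
  row 4: 1 2 2 3 4 4
  row 5: 1 2 3 4 5 5
  row 6: 1 2 3 4 5 6

so w = (2, 4, 1, 5, 3, 6).

D(w) has 4 cells with 3 SE-corners; essential set:

[(2, 1, 0), (2, 3, 1), (4, 3, 2)]


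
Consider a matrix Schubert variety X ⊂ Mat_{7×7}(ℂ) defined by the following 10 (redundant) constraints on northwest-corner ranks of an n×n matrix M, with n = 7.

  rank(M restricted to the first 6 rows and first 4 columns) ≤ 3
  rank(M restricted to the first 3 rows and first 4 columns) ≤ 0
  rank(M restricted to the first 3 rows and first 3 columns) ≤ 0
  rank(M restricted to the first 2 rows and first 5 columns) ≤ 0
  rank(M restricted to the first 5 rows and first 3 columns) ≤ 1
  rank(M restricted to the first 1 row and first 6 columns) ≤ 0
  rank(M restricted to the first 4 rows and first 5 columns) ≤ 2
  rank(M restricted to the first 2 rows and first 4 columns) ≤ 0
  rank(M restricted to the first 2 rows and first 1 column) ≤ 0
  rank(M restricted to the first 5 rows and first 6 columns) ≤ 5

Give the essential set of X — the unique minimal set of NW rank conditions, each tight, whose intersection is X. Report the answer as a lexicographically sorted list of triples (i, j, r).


Propagating the 10 rank bounds to every northwest block:

  i=1: 0 | 0 | 0 | 0 | 0 | 0 | 1
  i=2: 0 | 0 | 0 | 0 | 0 | 1 | 2
  i=3: 0 | 0 | 0 | 0 | 1 | 2 | 3
  i=4: 1 | 1 | 1 | 1 | 2 | 3 | 4
  i=5: 1 | 1 | 1 | 2 | 3 | 4 | 5
  i=6: 1 | 2 | 2 | 3 | 4 | 5 | 6
  i=7: 1 | 2 | 3 | 4 | 5 | 6 | 7

reading off 1-entries of Δ²R: w = (7, 6, 5, 1, 4, 2, 3).

D(w) has 17 cells with 4 SE-corners; essential set:

[(1, 6, 0), (2, 5, 0), (3, 4, 0), (5, 3, 1)]


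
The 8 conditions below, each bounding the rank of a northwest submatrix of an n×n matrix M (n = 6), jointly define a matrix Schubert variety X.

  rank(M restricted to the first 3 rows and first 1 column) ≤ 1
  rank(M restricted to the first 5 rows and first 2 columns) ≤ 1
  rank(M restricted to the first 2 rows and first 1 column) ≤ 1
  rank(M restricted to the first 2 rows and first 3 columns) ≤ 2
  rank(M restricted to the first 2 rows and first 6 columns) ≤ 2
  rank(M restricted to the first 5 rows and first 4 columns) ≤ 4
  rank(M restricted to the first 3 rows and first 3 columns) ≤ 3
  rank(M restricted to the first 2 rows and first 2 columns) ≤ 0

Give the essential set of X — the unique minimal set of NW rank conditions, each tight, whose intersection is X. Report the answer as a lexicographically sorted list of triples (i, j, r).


Rank table r_w(6×6) implied by the 8 constraints:

  0, 0, 1, 1, 1, 1
  0, 0, 1, 2, 2, 2
  1, 1, 2, 3, 3, 3
  1, 1, 2, 3, 4, 4
  1, 1, 2, 3, 4, 5
  1, 2, 3, 4, 5, 6

hence w(1..6) = (3, 4, 1, 5, 6, 2).

2 SE-corners of the 6-cell Rothe diagram give Ess(w):

[(2, 2, 0), (5, 2, 1)]


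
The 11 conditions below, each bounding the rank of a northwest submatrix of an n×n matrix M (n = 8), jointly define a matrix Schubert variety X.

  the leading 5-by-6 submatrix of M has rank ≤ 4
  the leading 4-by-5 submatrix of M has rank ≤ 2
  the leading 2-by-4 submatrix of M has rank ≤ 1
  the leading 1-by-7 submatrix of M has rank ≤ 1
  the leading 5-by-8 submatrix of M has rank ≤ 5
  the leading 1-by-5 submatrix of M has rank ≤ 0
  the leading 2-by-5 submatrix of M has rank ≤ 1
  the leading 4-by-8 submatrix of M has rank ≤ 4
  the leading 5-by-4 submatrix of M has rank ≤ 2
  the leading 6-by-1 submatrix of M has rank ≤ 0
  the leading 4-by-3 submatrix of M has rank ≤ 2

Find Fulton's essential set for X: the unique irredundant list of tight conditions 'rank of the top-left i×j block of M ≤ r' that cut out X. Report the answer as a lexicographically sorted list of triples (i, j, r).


Rank table r_w(8×8) implied by the 11 constraints:

  row 1: 0, 0, 0, 0, 0, 1, 1, 1
  row 2: 0, 1, 1, 1, 1, 2, 2, 2
  row 3: 0, 1, 2, 2, 2, 3, 3, 3
  row 4: 0, 1, 2, 2, 2, 3, 4, 4
  row 5: 0, 1, 2, 2, 3, 4, 5, 5
  row 6: 0, 1, 2, 3, 4, 5, 6, 6
  row 7: 1, 2, 3, 4, 5, 6, 7, 7
  row 8: 1, 2, 3, 4, 5, 6, 7, 8

second differences of R give the permutation w = (6, 2, 3, 7, 5, 4, 1, 8).

D(w) has 13 cells with 4 SE-corners; essential set:

[(1, 5, 0), (4, 5, 2), (5, 4, 2), (6, 1, 0)]


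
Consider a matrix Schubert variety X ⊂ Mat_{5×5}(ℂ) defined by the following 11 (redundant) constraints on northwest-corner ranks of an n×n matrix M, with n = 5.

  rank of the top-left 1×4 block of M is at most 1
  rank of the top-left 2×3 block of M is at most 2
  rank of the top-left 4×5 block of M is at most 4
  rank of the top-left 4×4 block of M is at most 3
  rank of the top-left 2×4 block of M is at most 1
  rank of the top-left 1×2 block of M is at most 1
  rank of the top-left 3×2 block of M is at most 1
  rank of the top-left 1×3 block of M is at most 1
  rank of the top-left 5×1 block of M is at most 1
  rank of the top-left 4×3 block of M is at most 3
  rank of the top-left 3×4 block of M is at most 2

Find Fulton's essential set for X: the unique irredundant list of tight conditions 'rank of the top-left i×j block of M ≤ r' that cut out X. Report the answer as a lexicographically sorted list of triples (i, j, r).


Computing R[i][j] = min implied NW-rank bound (n=5, 11 conditions):

  R[1]: 1 | 1 | 1 | 1 | 1
  R[2]: 1 | 1 | 1 | 1 | 2
  R[3]: 1 | 1 | 2 | 2 | 3
  R[4]: 1 | 2 | 3 | 3 | 4
  R[5]: 1 | 2 | 3 | 4 | 5

so w = (1, 5, 3, 2, 4).

2 SE-corners of the 4-cell Rothe diagram give Ess(w):

[(2, 4, 1), (3, 2, 1)]


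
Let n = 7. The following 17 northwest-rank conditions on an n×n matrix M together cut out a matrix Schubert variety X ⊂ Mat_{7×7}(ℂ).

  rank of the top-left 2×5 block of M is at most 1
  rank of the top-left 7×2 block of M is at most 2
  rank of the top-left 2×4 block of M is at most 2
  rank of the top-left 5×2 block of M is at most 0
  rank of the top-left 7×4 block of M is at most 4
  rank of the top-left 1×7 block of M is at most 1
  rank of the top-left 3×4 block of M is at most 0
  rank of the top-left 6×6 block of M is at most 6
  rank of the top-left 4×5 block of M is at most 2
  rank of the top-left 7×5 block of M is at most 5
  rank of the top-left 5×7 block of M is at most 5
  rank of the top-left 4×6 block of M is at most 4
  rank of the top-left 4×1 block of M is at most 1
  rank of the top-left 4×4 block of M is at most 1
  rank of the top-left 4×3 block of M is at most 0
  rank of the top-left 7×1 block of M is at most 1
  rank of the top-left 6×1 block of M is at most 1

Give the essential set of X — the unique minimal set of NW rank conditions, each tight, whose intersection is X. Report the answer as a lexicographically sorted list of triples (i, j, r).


The tightest implied rank at each (i,j), from the 17 conditions:

  0 | 0 | 0 | 0 | 1 | 1 | 1
  0 | 0 | 0 | 0 | 1 | 2 | 2
  0 | 0 | 0 | 0 | 1 | 2 | 3
  0 | 0 | 0 | 1 | 2 | 3 | 4
  0 | 0 | 1 | 2 | 3 | 4 | 5
  1 | 1 | 2 | 3 | 4 | 5 | 6
  1 | 2 | 3 | 4 | 5 | 6 | 7

reading off 1-entries of Δ²R: w = (5, 6, 7, 4, 3, 1, 2).

D(w) has 17 cells with 3 SE-corners; essential set:

[(3, 4, 0), (4, 3, 0), (5, 2, 0)]


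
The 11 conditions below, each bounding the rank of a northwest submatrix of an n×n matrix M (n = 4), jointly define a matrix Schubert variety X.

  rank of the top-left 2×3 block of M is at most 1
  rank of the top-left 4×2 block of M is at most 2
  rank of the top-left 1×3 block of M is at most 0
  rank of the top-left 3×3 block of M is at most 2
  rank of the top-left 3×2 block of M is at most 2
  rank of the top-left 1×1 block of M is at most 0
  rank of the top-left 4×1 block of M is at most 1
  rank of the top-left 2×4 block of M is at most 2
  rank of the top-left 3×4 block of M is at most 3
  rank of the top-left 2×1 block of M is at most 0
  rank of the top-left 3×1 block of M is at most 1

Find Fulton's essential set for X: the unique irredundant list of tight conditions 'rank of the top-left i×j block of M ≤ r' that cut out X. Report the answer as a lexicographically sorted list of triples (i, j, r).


Rank table r_w(4×4) implied by the 11 constraints:

  R[1]: 0, 0, 0, 1
  R[2]: 0, 1, 1, 2
  R[3]: 1, 2, 2, 3
  R[4]: 1, 2, 3, 4

so w = (4, 2, 1, 3).

|D(w)|=4, |Ess(w)|=2:

[(1, 3, 0), (2, 1, 0)]


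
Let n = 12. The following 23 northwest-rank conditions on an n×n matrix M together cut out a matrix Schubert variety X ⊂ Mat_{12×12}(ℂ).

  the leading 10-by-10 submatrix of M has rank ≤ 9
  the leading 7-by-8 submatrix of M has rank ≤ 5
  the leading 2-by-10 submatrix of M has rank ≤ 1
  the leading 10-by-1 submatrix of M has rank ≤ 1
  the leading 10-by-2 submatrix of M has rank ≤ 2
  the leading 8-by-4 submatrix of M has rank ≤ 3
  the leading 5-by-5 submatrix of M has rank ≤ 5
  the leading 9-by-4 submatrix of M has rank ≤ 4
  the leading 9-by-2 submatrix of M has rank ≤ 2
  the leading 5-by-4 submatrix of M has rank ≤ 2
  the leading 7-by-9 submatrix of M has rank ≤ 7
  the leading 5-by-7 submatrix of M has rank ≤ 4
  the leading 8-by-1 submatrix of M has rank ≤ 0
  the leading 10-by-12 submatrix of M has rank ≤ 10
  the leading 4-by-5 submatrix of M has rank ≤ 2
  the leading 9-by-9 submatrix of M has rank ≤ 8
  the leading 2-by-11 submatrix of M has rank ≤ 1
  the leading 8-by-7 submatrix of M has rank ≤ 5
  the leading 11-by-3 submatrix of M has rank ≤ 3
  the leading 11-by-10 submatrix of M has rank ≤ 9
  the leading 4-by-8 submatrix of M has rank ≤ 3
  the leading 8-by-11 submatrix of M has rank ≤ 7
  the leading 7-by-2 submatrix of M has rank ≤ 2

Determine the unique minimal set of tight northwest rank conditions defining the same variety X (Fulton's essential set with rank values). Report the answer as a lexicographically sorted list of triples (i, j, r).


Rank table r_w(12×12) implied by the 23 constraints:

  0 | 1 | 1 | 1 | 1 | 1 | 1 | 1 | 1 | 1 | 1 | 1
  0 | 1 | 1 | 1 | 1 | 1 | 1 | 1 | 1 | 1 | 1 | 2
  0 | 1 | 2 | 2 | 2 | 2 | 2 | 2 | 2 | 2 | 2 | 3
  0 | 1 | 2 | 2 | 2 | 3 | 3 | 3 | 3 | 3 | 3 | 4
  0 | 1 | 2 | 2 | 3 | 4 | 4 | 4 | 4 | 4 | 4 | 5
  0 | 1 | 2 | 3 | 4 | 5 | 5 | 5 | 5 | 5 | 5 | 6
  0 | 1 | 2 | 3 | 4 | 5 | 5 | 5 | 6 | 6 | 6 | 7
  0 | 1 | 2 | 3 | 4 | 5 | 5 | 6 | 7 | 7 | 7 | 8
  1 | 2 | 3 | 4 | 5 | 6 | 6 | 7 | 8 | 8 | 8 | 9
  1 | 2 | 3 | 4 | 5 | 6 | 7 | 8 | 9 | 9 | 9 | 10
  1 | 2 | 3 | 4 | 5 | 6 | 7 | 8 | 9 | 9 | 10 | 11
  1 | 2 | 3 | 4 | 5 | 6 | 7 | 8 | 9 | 10 | 11 | 12

hence w(1..12) = (2, 12, 3, 6, 5, 4, 9, 8, 1, 7, 11, 10).

ℓ(w)=24; the 7 essential cells (i,j,r):

[(2, 11, 1), (4, 5, 2), (5, 4, 2), (7, 8, 5), (8, 1, 0), (8, 7, 5), (11, 10, 9)]
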